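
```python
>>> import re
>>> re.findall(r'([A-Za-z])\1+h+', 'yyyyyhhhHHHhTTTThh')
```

['y', 'H', 'T']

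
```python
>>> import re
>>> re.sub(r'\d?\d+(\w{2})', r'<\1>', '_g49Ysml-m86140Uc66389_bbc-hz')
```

Pattern: optionally a digit, then one or more of a digit; then exactly 2 of a word character (captured).
Matches: at [2:6] → '49Ys'; at [10:17] → '86140Uc'; at [17:24] → '66389_b'.
The replacement refers to a captured group, so each match is rewritten using its own captured text.

'_g<Ys>ml-m<Uc><_b>bc-hz'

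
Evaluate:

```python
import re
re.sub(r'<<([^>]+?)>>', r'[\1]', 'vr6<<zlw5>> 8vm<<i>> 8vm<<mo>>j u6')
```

'vr6[zlw5] 8vm[i] 8vm[mo]j u6'

Matches: at [3:11] → '<<zlw5>>'; at [15:20] → '<<i>>'; at [24:30] → '<<mo>>'.
Each match is replaced using the text its own group 1 captured.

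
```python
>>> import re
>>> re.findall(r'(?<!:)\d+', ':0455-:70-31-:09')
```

['455', '0', '31', '9']

`(?!…)`/`(?<!…)` only lets a position through if the neighbouring text does NOT match; no characters are consumed.
`findall` yields the raw match text (4 of them) because the pattern has no groups.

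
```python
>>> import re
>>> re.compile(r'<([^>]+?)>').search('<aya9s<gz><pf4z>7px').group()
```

'<aya9s<gz>'

The match spans [0:10] → '<aya9s<gz>'.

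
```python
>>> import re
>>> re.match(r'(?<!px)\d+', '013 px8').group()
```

'013'

`(?!…)`/`(?<!…)` only lets a position through if the neighbouring text does NOT match; no characters are consumed.
With `match`, the pattern is implicitly anchored at the beginning.
The match spans [0:3] → '013'.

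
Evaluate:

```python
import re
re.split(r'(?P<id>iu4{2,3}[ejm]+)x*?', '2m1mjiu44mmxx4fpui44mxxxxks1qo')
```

['2m1mj', 'iu44mm', 'xx4fpui44mxxxxks1qo']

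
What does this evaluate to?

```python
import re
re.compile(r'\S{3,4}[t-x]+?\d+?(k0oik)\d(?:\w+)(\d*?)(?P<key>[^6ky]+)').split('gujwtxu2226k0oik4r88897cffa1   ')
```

['', 'k0oik', '', '   ', '']

This matches 3 to 4 of a non-whitespace character, then one or more of a character in [t-x] (lazy), then one or more of a digit (lazy); then the literal 'k0', then the literal 'oik' (captured); then a digit; then one or more of a word character (non-capturing group); then zero or more of a digit (lazy) (captured); then one or more of any character except [6ky] (captured as 'key').
Matches to split on: at [0:31] → 'gujwtxu2226k0oik4r88897cffa1   '.
With a capturing group present, the delimiter's captured portion is kept in the result list.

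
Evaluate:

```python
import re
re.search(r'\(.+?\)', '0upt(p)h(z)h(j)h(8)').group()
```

A non-greedy quantifier consumes as few characters as it can — just enough that the remainder of the pattern still matches from where it stops; whatever follows it matches normally.
The match spans [4:7] → '(p)'.

'(p)'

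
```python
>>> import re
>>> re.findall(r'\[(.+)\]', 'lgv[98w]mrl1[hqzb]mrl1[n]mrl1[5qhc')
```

['98w]mrl1[hqzb]mrl1[n']

With a single group, `findall` returns only what that group captured — 1 item.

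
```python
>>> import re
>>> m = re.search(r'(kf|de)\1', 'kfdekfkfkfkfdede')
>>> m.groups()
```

('kf',)

After group 1 captures some text, `\1` only succeeds where that same text appears again.
`re.search` scans for the first position where the pattern succeeds.
The match spans [4:8] → 'kfkf'.
Captured: group 1 = 'kf'.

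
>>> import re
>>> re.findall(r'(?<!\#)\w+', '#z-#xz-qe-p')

`(?!…)`/`(?<!…)` only lets a position through if the neighbouring text does NOT match; no characters are consumed.
Matches: at [5:6] → 'z'; at [7:9] → 'qe'; at [10:11] → 'p'.
With no groups in the pattern, `findall` gives back each whole match — 3 here.

['z', 'qe', 'p']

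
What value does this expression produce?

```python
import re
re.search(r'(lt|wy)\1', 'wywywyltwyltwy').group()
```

After group 1 captures some text, `\1` only succeeds where that same text appears again.
The match spans [0:4] → 'wywy'.

'wywy'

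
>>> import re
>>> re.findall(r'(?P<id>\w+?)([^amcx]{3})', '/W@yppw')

The pattern matches one or more of a word character (lazy) (captured as 'id'); then exactly 3 of any character except [amcx] (captured).
Matches: at [1:5] match 'W@yp', groups = ('W', '@yp').
2 groups means the one result is a tuple of 2 captured strings — 1 here.

[('W', '@yp')]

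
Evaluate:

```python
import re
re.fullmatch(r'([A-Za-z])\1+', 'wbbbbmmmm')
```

None

`\1` is not a pattern — it's the concrete string captured by group 1, re-applied verbatim.
`re.fullmatch` requires the pattern to consume the entire string.
Here there's no way to consume every character, so the call returns None.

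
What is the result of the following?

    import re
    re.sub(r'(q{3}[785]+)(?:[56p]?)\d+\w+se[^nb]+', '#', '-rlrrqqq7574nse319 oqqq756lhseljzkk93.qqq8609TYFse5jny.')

Pattern: exactly 3 of a literal 'q', then one or more of one of [785] (captured); then optionally one of [56p] (non-capturing group); then one or more of a digit, then one or more of a word character, then the literal 'se'; then one or more of any character except [nb].
Matches: at [5:52] → 'qqq7574nse319 oqqq756lhseljzkk93.qqq8609TYFse5j'.
Each match is replaced by '#'.

'-rlrr#ny.'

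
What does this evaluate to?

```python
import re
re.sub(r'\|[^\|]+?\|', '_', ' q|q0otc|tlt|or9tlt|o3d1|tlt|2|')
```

Matches: at [2:9] → '|q0otc|'; at [12:20] → '|or9tlt|'; at [24:29] → '|tlt|'.
`sub` substitutes '_' at each match site.

' q_tlt_o3d1_2|'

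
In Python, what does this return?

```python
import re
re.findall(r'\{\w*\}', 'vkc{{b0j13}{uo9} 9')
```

Scanning left to right: at [4:11] → '{b0j13}'; at [11:16] → '{uo9}'.
With no groups in the pattern, `findall` gives back each whole match — 2 here.

['{b0j13}', '{uo9}']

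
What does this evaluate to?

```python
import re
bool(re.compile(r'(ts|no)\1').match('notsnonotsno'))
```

False

`re.match` only tries the pattern at the start of the string.
Here the string doesn't start with a match, so the call returns None, and `bool(None)` is False.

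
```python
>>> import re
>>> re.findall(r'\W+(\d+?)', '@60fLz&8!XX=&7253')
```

['6', '8', '7']

The `?` after the quantifier makes it lazy — it takes as little as possible before letting the rest of the pattern try.
With a single group, `findall` returns only what that group captured — 3 items.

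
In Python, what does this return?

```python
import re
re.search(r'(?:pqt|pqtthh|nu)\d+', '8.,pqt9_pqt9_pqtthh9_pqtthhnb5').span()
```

The match spans [3:7] → 'pqt9'.

(3, 7)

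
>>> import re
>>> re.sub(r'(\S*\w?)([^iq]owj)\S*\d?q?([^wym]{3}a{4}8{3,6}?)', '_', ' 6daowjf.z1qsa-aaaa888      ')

' _      '

Pattern: zero or more of a non-whitespace character, then optionally a word character (captured); then any character except [iq], then the literal 'owj' (captured); then zero or more of a non-whitespace character, then optionally a digit, then optionally a literal 'q'; then exactly 3 of any character except [wym], then exactly 4 of the literal 'a', then 3 to 6 of a literal '8' (lazy) (captured).
Matches: at [1:22] → '6daowjf.z1qsa-aaaa888'.
Each match is replaced by '_'.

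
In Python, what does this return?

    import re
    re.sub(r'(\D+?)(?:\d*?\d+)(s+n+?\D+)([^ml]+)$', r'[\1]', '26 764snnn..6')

'26[ ]'

Each match is replaced using the text its own group 1 captured.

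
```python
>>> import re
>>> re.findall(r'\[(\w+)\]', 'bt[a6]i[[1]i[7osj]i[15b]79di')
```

Scanning left to right: at [2:6] match '[a6]', group 1 = 'a6'; at [8:11] match '[1]', group 1 = '1'; at [12:18] match '[7osj]', group 1 = '7osj'; at [19:24] match '[15b]', group 1 = '15b'.
With a single group, `findall` returns only what that group captured — 4 items.

['a6', '1', '7osj', '15b']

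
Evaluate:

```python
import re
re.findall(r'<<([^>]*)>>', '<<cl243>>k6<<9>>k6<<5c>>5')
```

Matches: at [0:9] match '<<cl243>>', group 1 = 'cl243'; at [11:16] match '<<9>>', group 1 = '9'; at [18:24] match '<<5c>>', group 1 = '5c'.
Because there's exactly one group, `findall` drops the full match and keeps group 1 from each hit.

['cl243', '9', '5c']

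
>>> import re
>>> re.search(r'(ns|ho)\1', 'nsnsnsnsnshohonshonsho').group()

`\1` is not a pattern — it's the concrete string captured by group 1, re-applied verbatim.
The match spans [0:4] → 'nsns'.

'nsns'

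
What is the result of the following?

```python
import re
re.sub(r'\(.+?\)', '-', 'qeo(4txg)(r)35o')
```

'qeo--35o'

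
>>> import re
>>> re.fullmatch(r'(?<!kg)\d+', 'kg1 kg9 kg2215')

None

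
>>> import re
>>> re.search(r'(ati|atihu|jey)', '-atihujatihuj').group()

Branches in `(...|...)` are attempted left-to-right; the first branch that allows the whole pattern to succeed is taken.
`search` walks the string left to right and returns the first match it finds.
The match spans [1:4] → 'ati'.
Captured: group 1 = 'ati'.

'ati'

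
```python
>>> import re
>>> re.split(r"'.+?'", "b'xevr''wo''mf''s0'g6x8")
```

['b', '', '', '', 'g6x8']

Matches to split on: at [1:7] → "'xevr'"; at [7:11] → "'wo'"; at [11:15] → "'mf'"; at [15:19] → "'s0'".
`split` removes every match and returns the 5 fragments in between.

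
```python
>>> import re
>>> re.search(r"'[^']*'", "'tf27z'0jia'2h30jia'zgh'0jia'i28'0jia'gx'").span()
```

`re.search` scans for the first position where the pattern succeeds.
The match spans [0:7] → "'tf27z'".

(0, 7)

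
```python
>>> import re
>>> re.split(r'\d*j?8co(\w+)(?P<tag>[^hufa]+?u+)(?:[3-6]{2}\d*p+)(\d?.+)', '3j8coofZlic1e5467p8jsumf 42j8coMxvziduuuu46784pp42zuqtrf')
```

['', 'ofZlic1e5467p8jsumf', ' 42j8coMxvziduuuu', '42zuqtrf', '']

Pattern: zero or more of a digit, then optionally the literal 'j', then the literal '8co'; then one or more of a word character (captured); then one or more of any character except [hufa] (lazy), then one or more of the literal 'u' (captured as 'tag'); then exactly 2 of a character in [3-6], then zero or more of a digit, then one or more of a literal 'p' (non-capturing group); then optionally a digit, then one or more of any character (captured).
Matches to split on: at [0:56] → '3j8coofZlic1e5467p8jsumf 42j8coMxvziduuuu46784pp42zuqtrf'.
Because the pattern has a capturing group, `split` also inserts each captured text between the pieces.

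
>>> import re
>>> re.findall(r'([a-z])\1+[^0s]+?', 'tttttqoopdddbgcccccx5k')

A backreference is literal: `\1` must see the identical characters the first group matched.
Matches: at [0:6] match 'tttttq', group 1 = 't'; at [6:9] match 'oop', group 1 = 'o'; at [9:13] match 'dddb', group 1 = 'd'; at [14:20] match 'cccccx', group 1 = 'c'.
Because there's exactly one group, `findall` drops the full match and keeps group 1 from each hit.

['t', 'o', 'd', 'c']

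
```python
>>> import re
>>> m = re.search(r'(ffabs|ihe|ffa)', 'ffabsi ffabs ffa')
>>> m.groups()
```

('ffabs',)

The match spans [0:5] → 'ffabs'.
Captured: group 1 = 'ffabs'.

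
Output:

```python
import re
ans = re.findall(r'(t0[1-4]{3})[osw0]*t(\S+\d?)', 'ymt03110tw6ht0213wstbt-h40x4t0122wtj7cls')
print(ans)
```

[('t0311', 'w6ht0213wstbt-h40x4t0122wtj7cls')]

The pattern matches the literal 't0', then exactly 3 of a character in [1-4] (captured); then zero or more of one of [osw0], then a literal 't'; then one or more of a non-whitespace character, then optionally a digit (captured).
Matches: at [2:40] match 't03110tw6ht0213wstbt-h40x4t0122wtj7cls', groups = ('t0311', 'w6ht0213wstbt-h40x4t0122wtj7cls').
2 groups means the one result is a tuple of 2 captured strings — 1 here.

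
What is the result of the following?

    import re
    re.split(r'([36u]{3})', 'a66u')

['a', '66u', '']

The pattern matches exactly 3 of one of [36u] (captured).
Matches to split on: at [1:4] → '66u'.
With a capturing group present, the delimiter's captured portion is kept in the result list.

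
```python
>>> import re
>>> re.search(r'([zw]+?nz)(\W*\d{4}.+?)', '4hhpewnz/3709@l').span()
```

(5, 14)

A non-greedy quantifier consumes as few characters as it can — just enough that the remainder of the pattern still matches from where it stops; whatever follows it matches normally.
The match spans [5:14] → 'wnz/3709@'.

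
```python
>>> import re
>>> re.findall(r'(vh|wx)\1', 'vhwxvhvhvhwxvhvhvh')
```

After group 1 captures some text, `\1` only succeeds where that same text appears again.
Walking the string: at [4:8] match 'vhvh', group 1 = 'vh'; at [12:16] match 'vhvh', group 1 = 'vh'.
With a single group, `findall` returns only what that group captured — 2 items.

['vh', 'vh']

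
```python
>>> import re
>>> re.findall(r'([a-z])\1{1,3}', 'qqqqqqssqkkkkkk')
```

['q', 'q', 's', 'k', 'k']

A backreference is literal: `\1` must see the identical characters the first group matched.
Walking the string: at [0:4] match 'qqqq', group 1 = 'q'; at [4:6] match 'qq', group 1 = 'q'; at [6:8] match 'ss', group 1 = 's'; at [9:13] match 'kkkk', group 1 = 'k'; at [13:15] match 'kk', group 1 = 'k'.
One capturing group, so `findall` returns just the captured substring from each match — 5 in all.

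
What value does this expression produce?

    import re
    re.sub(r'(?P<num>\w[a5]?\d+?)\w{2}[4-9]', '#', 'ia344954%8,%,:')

'#54%8,%,:'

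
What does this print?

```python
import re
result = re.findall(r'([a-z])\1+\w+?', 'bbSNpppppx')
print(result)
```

['b', 'p']

`\1` is not a pattern — it's the concrete string captured by group 1, re-applied verbatim.
Scanning left to right: at [0:3] match 'bbS', group 1 = 'b'; at [4:10] match 'pppppx', group 1 = 'p'.
One capturing group, so `findall` returns just the captured substring from each match — 2 in all.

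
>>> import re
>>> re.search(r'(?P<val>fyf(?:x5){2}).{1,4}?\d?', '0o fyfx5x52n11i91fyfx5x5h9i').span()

This matches the literal 'fyf', then the literal 'x5' repeated 2 times (captured as 'val'); then 1 to 4 of any character (lazy), then optionally a digit.
A `+?`/`*?`/`{m,n}?` starts at its minimum and grows only as far as needed for what follows to match.
`re.search` tries every starting position until one works.
The match spans [3:11] → 'fyfx5x52'.
Captured: group 1 = 'fyfx5x5'.

(3, 11)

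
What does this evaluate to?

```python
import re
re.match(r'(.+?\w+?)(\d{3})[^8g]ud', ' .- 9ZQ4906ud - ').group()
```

With `match`, the pattern is implicitly anchored at the beginning.
The match spans [0:13] → ' .- 9ZQ4906ud'.

' .- 9ZQ4906ud'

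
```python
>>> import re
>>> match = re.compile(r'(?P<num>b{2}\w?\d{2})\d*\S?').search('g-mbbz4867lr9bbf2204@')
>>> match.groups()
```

('bbz48',)

The match spans [3:11] → 'bbz4867l'.
Captured: group 1 = 'bbz48'.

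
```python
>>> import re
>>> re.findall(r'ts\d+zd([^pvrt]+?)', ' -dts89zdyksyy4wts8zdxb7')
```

['y', 'x']

This matches the literal 'ts', then one or more of a digit, then the literal 'zd'; then one or more of any character except [pvrt] (lazy) (captured).
A `+?`/`*?`/`{m,n}?` starts at its minimum and grows only as far as needed for what follows to match.
Scanning left to right: at [3:10] match 'ts89zdy', group 1 = 'y'; at [16:22] match 'ts8zdx', group 1 = 'x'.
`findall` collects group 1 from each match (2 total).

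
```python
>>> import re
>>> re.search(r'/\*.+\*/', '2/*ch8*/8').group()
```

`re.search` scans for the first position where the pattern succeeds.
The match spans [1:8] → '/*ch8*/'.

'/*ch8*/'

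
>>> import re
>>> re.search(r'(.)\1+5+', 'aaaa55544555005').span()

(0, 7)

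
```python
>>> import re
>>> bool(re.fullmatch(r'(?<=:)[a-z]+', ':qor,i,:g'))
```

The positive lookaround only admits positions where the adjacent text matches; those characters stay outside the span.
`fullmatch` succeeds only if the pattern covers the string from start to end.
Here the string isn't matched end-to-end, so the call returns None, and `bool(None)` is False.

False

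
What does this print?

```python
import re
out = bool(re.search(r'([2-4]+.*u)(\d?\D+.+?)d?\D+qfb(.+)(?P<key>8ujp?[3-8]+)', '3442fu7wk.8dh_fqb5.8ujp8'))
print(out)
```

False

The pattern matches one or more of a character in [2-4], then zero or more of any character, then a literal 'u' (captured); then optionally a digit, then one or more of a non-digit, then one or more of any character (lazy) (captured); then optionally the literal 'd', then one or more of a non-digit, then the literal 'qfb'; then one or more of any character (captured); then the literal '8uj', then optionally a literal 'p', then one or more of a character in [3-8] (captured as 'key').
Here the pattern never matches, so the call returns None, and `bool(None)` is False.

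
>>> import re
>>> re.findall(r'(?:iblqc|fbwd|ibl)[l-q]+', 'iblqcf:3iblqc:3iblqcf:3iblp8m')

['iblq', 'iblq', 'iblq', 'iblp']

With no groups in the pattern, `findall` gives back each whole match — 4 here.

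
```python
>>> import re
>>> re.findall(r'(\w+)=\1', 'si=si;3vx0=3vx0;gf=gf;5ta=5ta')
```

['si', '3vx0', 'gf', '5ta']

A backreference is literal: `\1` must see the identical characters the first group matched.
One capturing group, so `findall` returns just the captured substring from each match — 4 in all.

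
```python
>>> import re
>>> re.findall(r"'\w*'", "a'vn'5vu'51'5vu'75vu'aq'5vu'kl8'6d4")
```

["'vn'", "'51'", "'75vu'", "'5vu'"]

`findall` yields the raw match text (4 of them) because the pattern has no groups.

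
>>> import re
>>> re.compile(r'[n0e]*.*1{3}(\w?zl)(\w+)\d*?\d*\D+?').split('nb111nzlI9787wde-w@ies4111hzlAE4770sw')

['', 'hzl', 'AE4770s', '']

The pattern matches zero or more of one of [n0e]; then zero or more of any character, then exactly 3 of a literal '1'; then optionally a word character, then the literal 'zl' (captured); then one or more of a word character (captured); then zero or more of a digit (lazy), then zero or more of a digit, then one or more of a non-digit (lazy).
Matches to split on: at [0:37] → 'nb111nzlI9787wde-w@ies4111hzlAE4770sw'.
The group in the pattern means `split` returns the separators' captures alongside the pieces.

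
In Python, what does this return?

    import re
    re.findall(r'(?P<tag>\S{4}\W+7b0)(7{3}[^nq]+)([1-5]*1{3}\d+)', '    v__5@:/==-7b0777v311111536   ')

[('v__5@:/==-7b0', '777v311', '111536')]

The pattern matches exactly 4 of a non-whitespace character, then one or more of a non-word character, then the literal '7b0' (captured as 'tag'); then exactly 3 of the literal '7', then one or more of any character except [nq] (captured); then zero or more of a character in [1-5], then exactly 3 of the literal '1', then one or more of a digit (captured).
With 3 capturing groups, `findall` returns a 3-tuple per match.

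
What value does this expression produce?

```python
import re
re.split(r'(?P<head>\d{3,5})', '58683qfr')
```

['', '58683', 'qfr']

This matches 3 to 5 of a digit (captured as 'head').
Because the pattern has a capturing group, `split` also inserts each captured text between the pieces.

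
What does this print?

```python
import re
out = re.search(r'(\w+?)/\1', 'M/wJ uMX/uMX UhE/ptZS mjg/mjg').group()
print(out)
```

`\1` is not a pattern — it's the concrete string captured by group 1, re-applied verbatim.
The match spans [5:12] → 'uMX/uMX'.

uMX/uMX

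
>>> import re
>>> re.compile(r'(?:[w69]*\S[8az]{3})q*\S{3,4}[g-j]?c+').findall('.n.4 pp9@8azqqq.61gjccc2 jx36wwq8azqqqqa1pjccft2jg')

['9@8azqqq.61gjccc', '6wwq8azqqqqa1pjcc']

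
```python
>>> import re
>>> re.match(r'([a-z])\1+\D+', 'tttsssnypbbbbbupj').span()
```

(0, 17)

With `match`, the pattern is implicitly anchored at the beginning.
The match spans [0:17] → 'tttsssnypbbbbbupj'.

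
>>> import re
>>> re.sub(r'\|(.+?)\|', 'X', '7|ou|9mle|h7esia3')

'7X9mle|h7esia3'

A non-greedy quantifier consumes as few characters as it can — just enough that the remainder of the pattern still matches from where it stops; whatever follows it matches normally.
Each match is replaced by 'X'.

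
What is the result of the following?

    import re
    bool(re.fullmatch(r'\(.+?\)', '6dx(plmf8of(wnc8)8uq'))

False

`fullmatch` succeeds only if the pattern covers the string from start to end.
Here there's no way to consume every character, so the call returns None, and `bool(None)` is False.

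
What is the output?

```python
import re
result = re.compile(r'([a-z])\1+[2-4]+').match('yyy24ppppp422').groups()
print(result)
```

The match spans [0:5] → 'yyy24'.
Captured: group 1 = 'y'.

('y',)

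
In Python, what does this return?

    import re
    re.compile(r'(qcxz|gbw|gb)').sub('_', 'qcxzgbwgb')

`|` is ordered: at each position the engine commits to the first alternative that works.
Every occurrence is swapped for '_'.

'___'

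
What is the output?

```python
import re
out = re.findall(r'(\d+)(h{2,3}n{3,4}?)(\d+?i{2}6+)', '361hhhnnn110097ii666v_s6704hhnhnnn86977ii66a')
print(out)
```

The pattern matches one or more of a digit (captured); then 2 to 3 of a literal 'h', then 3 to 4 of the literal 'n' (lazy) (captured); then one or more of a digit (lazy), then exactly 2 of a literal 'i', then one or more of a literal '6' (captured).
3 groups means the one result is a tuple of 3 captured strings — 1 here.

[('361', 'hhhnnn', '110097ii666')]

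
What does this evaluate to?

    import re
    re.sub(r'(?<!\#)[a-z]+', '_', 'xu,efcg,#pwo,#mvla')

'_,_,#p_,#m_'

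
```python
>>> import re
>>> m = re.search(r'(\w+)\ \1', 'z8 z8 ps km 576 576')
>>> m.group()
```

`\1` is not a pattern — it's the concrete string captured by group 1, re-applied verbatim.
The match spans [0:5] → 'z8 z8'.

'z8 z8'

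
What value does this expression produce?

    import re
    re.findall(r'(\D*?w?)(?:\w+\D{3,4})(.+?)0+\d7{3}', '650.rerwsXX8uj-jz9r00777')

The pattern matches zero or more of a non-digit (lazy), then optionally a literal 'w' (captured); then one or more of a word character, then 3 to 4 of a non-digit (non-capturing group); then one or more of any character (lazy) (captured); then one or more of a literal '0', then a digit, then exactly 3 of a literal '7'.
Scanning left to right: at [0:24] match '650.rerwsXX8uj-jz9r00777', groups = ('', 'wsXX8uj-jz9r').
`findall` packs the 2 group values into a tuple for every match.

[('', 'wsXX8uj-jz9r')]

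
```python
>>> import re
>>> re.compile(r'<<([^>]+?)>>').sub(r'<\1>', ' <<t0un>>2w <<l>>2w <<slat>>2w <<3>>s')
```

`\1` in the replacement pulls in group 1's text for each match.

' <t0un>2w <l>2w <slat>2w <3>s'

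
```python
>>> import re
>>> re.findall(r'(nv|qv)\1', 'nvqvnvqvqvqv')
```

['qv']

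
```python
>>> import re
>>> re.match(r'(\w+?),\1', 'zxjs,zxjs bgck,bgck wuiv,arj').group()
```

'zxjs,zxjs'

`\1` has to match the exact text group 1 already captured.
`match` is anchored at position 0; if the pattern doesn't fit there, it returns None.
The match spans [0:9] → 'zxjs,zxjs'.
Captured: group 1 = 'zxjs'.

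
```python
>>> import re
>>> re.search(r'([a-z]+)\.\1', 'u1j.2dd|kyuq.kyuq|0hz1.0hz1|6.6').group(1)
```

'kyuq'

The match spans [8:17] → 'kyuq.kyuq'.
Captured: group 1 = 'kyuq'.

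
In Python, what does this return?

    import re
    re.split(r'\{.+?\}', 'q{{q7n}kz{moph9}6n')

['q', 'kz', '6n']

Matches to split on: at [1:7] → '{{q7n}'; at [9:16] → '{moph9}'.
`split` removes every match and returns the 3 fragments in between.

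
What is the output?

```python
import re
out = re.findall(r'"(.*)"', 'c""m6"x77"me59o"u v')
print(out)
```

['"m6"x77"me59o']

With a single group, `findall` returns only what that group captured — 1 item.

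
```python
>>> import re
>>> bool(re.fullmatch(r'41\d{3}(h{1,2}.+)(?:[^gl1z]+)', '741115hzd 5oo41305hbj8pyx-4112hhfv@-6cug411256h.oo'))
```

False

`re.fullmatch` requires the pattern to consume the entire string.
Here the pattern can't cover the whole string, so the call returns None, and `bool(None)` is False.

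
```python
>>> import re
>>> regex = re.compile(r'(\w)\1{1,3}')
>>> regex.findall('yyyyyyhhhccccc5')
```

['y', 'y', 'h', 'c']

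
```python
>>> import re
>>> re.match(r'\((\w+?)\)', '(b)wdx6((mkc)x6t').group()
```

With `match`, the pattern is implicitly anchored at the beginning.
The match spans [0:3] → '(b)'.

'(b)'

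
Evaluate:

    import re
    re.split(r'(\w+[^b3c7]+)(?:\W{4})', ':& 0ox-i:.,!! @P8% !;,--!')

With a capturing group present, the delimiter's captured portion is kept in the result list.

[':& ', '0ox-i:.,!! @P8% !;', '']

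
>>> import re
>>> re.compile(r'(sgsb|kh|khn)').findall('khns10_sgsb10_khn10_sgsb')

['kh', 'sgsb', 'kh', 'sgsb']

`|` is ordered: at each position the engine commits to the first alternative that works.
With a single group, `findall` returns only what that group captured — 4 items.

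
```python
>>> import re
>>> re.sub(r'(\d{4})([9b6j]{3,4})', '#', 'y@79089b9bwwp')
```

This matches exactly 4 of a digit (captured); then 3 to 4 of one of [9b6j] (captured).
Matches: at [2:10] → '79089b9b'.
`sub` substitutes '#' at each match site.

'y@#wwp'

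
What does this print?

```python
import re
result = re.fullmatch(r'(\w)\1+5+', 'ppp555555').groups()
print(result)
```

The match spans [0:9] → 'ppp555555'.
Captured: group 1 = 'p'.

('p',)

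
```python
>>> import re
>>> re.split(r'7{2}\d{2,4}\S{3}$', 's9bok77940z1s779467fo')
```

Pattern: exactly 2 of the literal '7', then 2 to 4 of a digit; then exactly 3 of a non-whitespace character; then anchored at the end.
Matches to split on: at [13:21] → '779467fo'.
Splitting on the pattern gives 2 pieces.

['s9bok77940z1s', '']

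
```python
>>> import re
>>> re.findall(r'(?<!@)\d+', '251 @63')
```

The negative lookaround is zero-width — it rules out positions where the adjacent text would match, without consuming anything.
No capturing groups, so `findall` returns the 2 full match strings.

['251', '3']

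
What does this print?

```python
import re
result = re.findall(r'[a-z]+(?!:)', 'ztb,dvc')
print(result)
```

['ztb', 'dvc']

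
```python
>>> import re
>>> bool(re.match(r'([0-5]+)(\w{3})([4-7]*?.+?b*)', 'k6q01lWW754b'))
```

False

Pattern: one or more of a character in [0-5] (captured); then exactly 3 of a word character (captured); then zero or more of a character in [4-7] (lazy), then one or more of any character (lazy), then zero or more of the literal 'b' (captured).
`re.match` won't scan ahead — the pattern has to work from the very first character.
Here the pattern fails at index 0, so the call returns None, and `bool(None)` is False.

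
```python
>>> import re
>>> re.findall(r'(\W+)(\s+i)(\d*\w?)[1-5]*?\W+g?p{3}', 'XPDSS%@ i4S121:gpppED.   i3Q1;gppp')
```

This matches one or more of a non-word character (captured); then one or more of whitespace, then the literal 'i' (captured); then zero or more of a digit, then optionally a word character (captured); then zero or more of a character in [1-5] (lazy), then one or more of a non-word character, then optionally the literal 'g'; then exactly 3 of a literal 'p'.
Walking the string: at [5:19] match '%@ i4S121:gppp', groups = ('%@', ' i', '4S'); at [21:34] match '.   i3Q1;gppp', groups = ('.  ', ' i', '3Q').
`findall` packs the 3 group values into a tuple for every match.

[('%@', ' i', '4S'), ('.  ', ' i', '3Q')]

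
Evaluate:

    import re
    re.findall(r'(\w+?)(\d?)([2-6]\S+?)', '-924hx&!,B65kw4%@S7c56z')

[('9', '2', '4h'), ('B', '6', '5k'), ('w', '', '4%'), ('S7c', '5', '6z')]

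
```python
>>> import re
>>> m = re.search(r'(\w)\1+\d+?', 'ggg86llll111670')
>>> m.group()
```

The backreference `\1` re-matches whatever the first group consumed, character for character.
Unlike `match`, `search` isn't anchored — it looks for the pattern anywhere in the string.
The match spans [0:4] → 'ggg8'.
Captured: group 1 = 'g'.

'ggg8'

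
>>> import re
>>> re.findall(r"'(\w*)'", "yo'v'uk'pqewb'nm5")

Walking the string: at [2:5] match "'v'", group 1 = 'v'; at [7:14] match "'pqewb'", group 1 = 'pqewb'.
`findall` collects group 1 from each match (2 total).

['v', 'pqewb']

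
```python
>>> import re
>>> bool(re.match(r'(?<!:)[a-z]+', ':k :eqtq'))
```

The negative lookahead/lookbehind blocks any match where the forbidden context is present.
`re.match` only tries the pattern at the start of the string.
Here the pattern fails at index 0, so the call returns None, and `bool(None)` is False.

False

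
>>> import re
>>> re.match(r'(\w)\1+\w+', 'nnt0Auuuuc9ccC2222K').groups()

The match spans [0:19] → 'nnt0Auuuuc9ccC2222K'.
Captured: group 1 = 'n'.

('n',)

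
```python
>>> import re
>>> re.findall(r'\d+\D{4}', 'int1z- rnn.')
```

The pattern matches one or more of a digit; then exactly 4 of a non-digit.
Matches: at [3:8] → '1z- r'.
With no groups in the pattern, `findall` gives back each whole match — 1 here.

['1z- r']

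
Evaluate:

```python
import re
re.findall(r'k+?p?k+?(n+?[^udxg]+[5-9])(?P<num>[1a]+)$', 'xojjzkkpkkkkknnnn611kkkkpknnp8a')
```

2 groups means the one result is a tuple of 2 captured strings — 1 here.

[('nnnn611kkkkpknnp8', 'a')]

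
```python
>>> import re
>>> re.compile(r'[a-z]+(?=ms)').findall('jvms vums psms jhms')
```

['jv', 'vu', 'ps', 'jh']

The `(?=…)`/`(?<=…)` assertion just peeks at neighbouring text; it doesn't advance the match position.
`findall` yields the raw match text (4 of them) because the pattern has no groups.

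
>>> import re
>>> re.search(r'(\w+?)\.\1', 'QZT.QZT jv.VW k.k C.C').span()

After group 1 captures some text, `\1` only succeeds where that same text appears again.
`re.search` tries every starting position until one works.
The match spans [0:7] → 'QZT.QZT'.
Captured: group 1 = 'QZT'.

(0, 7)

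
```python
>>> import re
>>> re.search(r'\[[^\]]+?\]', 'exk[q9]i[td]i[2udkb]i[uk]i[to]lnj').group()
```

Unlike `match`, `search` isn't anchored — it looks for the pattern anywhere in the string.
The match spans [3:7] → '[q9]'.

'[q9]'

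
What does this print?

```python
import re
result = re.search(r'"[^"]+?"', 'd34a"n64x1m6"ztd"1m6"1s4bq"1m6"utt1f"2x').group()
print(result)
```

"n64x1m6"

Unlike `match`, `search` isn't anchored — it looks for the pattern anywhere in the string.
The match spans [4:13] → '"n64x1m6"'.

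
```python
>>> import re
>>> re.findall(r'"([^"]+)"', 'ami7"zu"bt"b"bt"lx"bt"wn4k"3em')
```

Matches: at [4:8] match '"zu"', group 1 = 'zu'; at [10:13] match '"b"', group 1 = 'b'; at [15:19] match '"lx"', group 1 = 'lx'; at [21:27] match '"wn4k"', group 1 = 'wn4k'.
`findall` collects group 1 from each match (4 total).

['zu', 'b', 'lx', 'wn4k']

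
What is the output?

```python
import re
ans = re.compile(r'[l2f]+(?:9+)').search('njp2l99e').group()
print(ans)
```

The pattern matches one or more of one of [l2f]; then one or more of a literal '9' (non-capturing group).
`re.search` scans for the first position where the pattern succeeds.
The match spans [3:7] → '2l99'.

2l99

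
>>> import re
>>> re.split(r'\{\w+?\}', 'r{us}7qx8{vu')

['r', '7qx8{vu']

Each match becomes a cut point; 2 segments remain.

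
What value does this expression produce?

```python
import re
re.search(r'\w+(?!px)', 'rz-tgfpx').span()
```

`(?!…)`/`(?<!…)` only lets a position through if the neighbouring text does NOT match; no characters are consumed.
`search` walks the string left to right and returns the first match it finds.
The match spans [0:2] → 'rz'.

(0, 2)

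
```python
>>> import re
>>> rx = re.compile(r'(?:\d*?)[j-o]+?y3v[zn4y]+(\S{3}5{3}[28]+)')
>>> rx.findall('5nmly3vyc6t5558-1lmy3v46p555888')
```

['c6t5558']

Pattern: zero or more of a digit (lazy) (non-capturing group); then one or more of a character in [j-o] (lazy), then the literal 'y3v', then one or more of one of [zn4y]; then exactly 3 of a non-whitespace character, then exactly 3 of a literal '5', then one or more of one of [28] (captured).
Scanning left to right: at [0:15] match '5nmly3vyc6t5558', group 1 = 'c6t5558'.
With a single group, `findall` returns only what that group captured — 1 item.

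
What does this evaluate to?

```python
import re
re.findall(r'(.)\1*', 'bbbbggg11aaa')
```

['b', 'g', '1', 'a']

`\1` has to match the exact text group 1 already captured.
Matches: at [0:4] match 'bbbb', group 1 = 'b'; at [4:7] match 'ggg', group 1 = 'g'; at [7:9] match '11', group 1 = '1'; at [9:12] match 'aaa', group 1 = 'a'.
`findall` collects group 1 from each match (4 total).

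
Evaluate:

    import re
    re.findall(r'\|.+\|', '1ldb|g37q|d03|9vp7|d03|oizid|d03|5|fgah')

['|g37q|d03|9vp7|d03|oizid|d03|5|']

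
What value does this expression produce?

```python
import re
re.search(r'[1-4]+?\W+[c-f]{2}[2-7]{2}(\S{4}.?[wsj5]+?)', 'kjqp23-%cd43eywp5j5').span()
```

(4, 18)

Pattern: one or more of a character in [1-4] (lazy); then one or more of a non-word character; then exactly 2 of a character in [c-f], then exactly 2 of a character in [2-7]; then exactly 4 of a non-whitespace character, then optionally any character, then one or more of one of [wsj5] (lazy) (captured).
A non-greedy quantifier consumes as few characters as it can — just enough that the remainder of the pattern still matches from where it stops; whatever follows it matches normally.
`re.search` tries every starting position until one works.
The match spans [4:18] → '23-%cd43eywp5j'.
Captured: group 1 = 'eywp5j'.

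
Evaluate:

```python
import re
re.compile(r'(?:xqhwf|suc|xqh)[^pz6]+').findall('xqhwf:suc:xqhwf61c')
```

['xqhwf:suc:xqhwf']

Matches: at [0:15] → 'xqhwf:suc:xqhwf'.
No capturing groups, so `findall` returns the 1 full match string.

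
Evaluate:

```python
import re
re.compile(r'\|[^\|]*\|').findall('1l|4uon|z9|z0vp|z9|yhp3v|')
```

['|4uon|', '|z0vp|', '|yhp3v|']

No capturing groups, so `findall` returns the 3 full match strings.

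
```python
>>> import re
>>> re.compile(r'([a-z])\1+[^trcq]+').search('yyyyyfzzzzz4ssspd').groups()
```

('y',)

The backreference `\1` re-matches whatever the first group consumed, character for character.
`search` walks the string left to right and returns the first match it finds.
The match spans [0:17] → 'yyyyyfzzzzz4ssspd'.
Captured: group 1 = 'y'.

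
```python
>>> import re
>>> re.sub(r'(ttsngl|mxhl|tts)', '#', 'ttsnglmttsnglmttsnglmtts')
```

'#m#m#m#'

Alternation isn't longest-match — the leftmost alternative that fits at this position is chosen.
Each match is replaced by '#'.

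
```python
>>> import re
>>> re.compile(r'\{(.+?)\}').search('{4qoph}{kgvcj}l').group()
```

'{4qoph}'

The `?` after the quantifier makes it lazy — it takes as little as possible before letting the rest of the pattern try.
`re.search` tries every starting position until one works.
The match spans [0:7] → '{4qoph}'.
Captured: group 1 = '4qoph'.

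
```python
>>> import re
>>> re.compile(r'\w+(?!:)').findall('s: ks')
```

['ks']

The negative lookahead/lookbehind blocks any match where the forbidden context is present.
Walking the string: at [3:5] → 'ks'.
Since nothing is captured, `findall` lists the 1 matched substring directly.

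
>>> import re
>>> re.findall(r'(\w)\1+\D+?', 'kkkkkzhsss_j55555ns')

After group 1 captures some text, `\1` only succeeds where that same text appears again.
Matches: at [0:6] match 'kkkkkz', group 1 = 'k'; at [7:11] match 'sss_', group 1 = 's'; at [12:18] match '55555n', group 1 = '5'.
Because there's exactly one group, `findall` drops the full match and keeps group 1 from each hit.

['k', 's', '5']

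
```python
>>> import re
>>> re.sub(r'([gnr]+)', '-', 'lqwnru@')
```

Pattern: one or more of one of [gnr] (captured).
Matches: at [3:5] → 'nr'.
Each match is replaced by '-'.

'lqw-u@'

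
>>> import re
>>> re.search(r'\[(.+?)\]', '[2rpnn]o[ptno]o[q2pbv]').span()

Because the quantifier is non-greedy, it stops expanding at the earliest point where the rest of the pattern can succeed.
The match spans [0:7] → '[2rpnn]'.

(0, 7)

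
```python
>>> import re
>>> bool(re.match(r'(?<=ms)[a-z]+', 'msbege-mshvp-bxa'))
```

False

With `match`, the pattern is implicitly anchored at the beginning.
Here the pattern fails at index 0, so the call returns None, and `bool(None)` is False.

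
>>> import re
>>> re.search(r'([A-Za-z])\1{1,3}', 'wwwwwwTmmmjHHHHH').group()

'wwww'

The backreference `\1` re-matches whatever the first group consumed, character for character.
Unlike `match`, `search` isn't anchored — it looks for the pattern anywhere in the string.
The match spans [0:4] → 'wwww'.
Captured: group 1 = 'w'.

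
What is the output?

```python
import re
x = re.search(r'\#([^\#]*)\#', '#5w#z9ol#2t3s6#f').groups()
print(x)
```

('5w',)

`re.search` tries every starting position until one works.
The match spans [0:4] → '#5w#'.
Captured: group 1 = '5w'.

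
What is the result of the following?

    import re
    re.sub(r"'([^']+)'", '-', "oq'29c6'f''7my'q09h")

"oq-f'-q09h"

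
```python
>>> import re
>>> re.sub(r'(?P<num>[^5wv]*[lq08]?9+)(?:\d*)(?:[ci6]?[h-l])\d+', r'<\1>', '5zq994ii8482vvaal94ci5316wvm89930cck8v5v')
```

'5<zq99>vv<aal9>wvm89930cck8v5v'

The pattern matches zero or more of any character except [5wv], then optionally one of [lq08], then one or more of a literal '9' (captured as 'num'); then zero or more of a digit (non-capturing group); then optionally one of [ci6], then a character in [h-l] (non-capturing group); then one or more of a digit.
Matches: at [1:12] → 'zq994ii8482'; at [14:25] → 'aal94ci5316'.
Each match is replaced using the text its own group 1 captured.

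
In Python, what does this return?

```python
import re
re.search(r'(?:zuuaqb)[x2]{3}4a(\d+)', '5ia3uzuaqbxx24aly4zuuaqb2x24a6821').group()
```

The match spans [18:33] → 'zuuaqb2x24a6821'.

'zuuaqb2x24a6821'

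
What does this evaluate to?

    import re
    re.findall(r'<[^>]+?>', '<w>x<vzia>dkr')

Matches: at [0:3] → '<w>'; at [4:10] → '<vzia>'.
With no groups in the pattern, `findall` gives back each whole match — 2 here.

['<w>', '<vzia>']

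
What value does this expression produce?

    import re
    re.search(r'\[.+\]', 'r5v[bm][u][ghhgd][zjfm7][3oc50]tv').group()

'[bm][u][ghhgd][zjfm7][3oc50]'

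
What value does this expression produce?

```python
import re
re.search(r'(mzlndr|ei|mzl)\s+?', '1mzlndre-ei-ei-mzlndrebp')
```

`re.search` scans for the first position where the pattern succeeds.
Here no position works, so the call returns None.

None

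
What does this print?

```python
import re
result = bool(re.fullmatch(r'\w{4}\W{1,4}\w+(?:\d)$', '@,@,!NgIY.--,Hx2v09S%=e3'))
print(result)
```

This matches exactly 4 of a word character, then 1 to 4 of a non-word character, then one or more of a word character; then a digit (non-capturing group); then anchored at the end.
For `fullmatch`, every character of the input must be accounted for by the pattern.
Here there's no way to consume every character, so the call returns None, and `bool(None)` is False.

False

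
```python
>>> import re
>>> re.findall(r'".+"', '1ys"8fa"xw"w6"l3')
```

['"8fa"xw"w6"']

With no groups in the pattern, `findall` gives back each whole match — 1 here.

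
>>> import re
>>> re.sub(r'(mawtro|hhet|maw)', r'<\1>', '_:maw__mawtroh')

'_:<maw>__<mawtro>h'

Alternation tries branches left to right and keeps the first one that lets the overall match succeed at that position.
`\1` in the replacement pulls in group 1's text for each match.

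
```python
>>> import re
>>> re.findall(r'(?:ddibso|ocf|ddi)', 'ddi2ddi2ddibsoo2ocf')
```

['ddi', 'ddi', 'ddibso', 'ocf']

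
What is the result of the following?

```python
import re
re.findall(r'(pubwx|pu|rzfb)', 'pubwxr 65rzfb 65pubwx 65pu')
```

Alternation isn't longest-match — the leftmost alternative that fits at this position is chosen.
Matches: at [0:5] match 'pubwx', group 1 = 'pubwx'; at [9:13] match 'rzfb', group 1 = 'rzfb'; at [16:21] match 'pubwx', group 1 = 'pubwx'; at [24:26] match 'pu', group 1 = 'pu'.
`findall` collects group 1 from each match (4 total).

['pubwx', 'rzfb', 'pubwx', 'pu']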